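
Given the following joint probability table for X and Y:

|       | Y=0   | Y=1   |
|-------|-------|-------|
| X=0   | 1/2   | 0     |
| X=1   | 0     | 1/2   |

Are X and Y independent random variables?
Marginal P(X) (row sums):
  P(X=0) = 1/2 + 0 = 1/2
  P(X=1) = 0 + 1/2 = 1/2
Marginal P(Y) (column sums):
  P(Y=0) = 1/2 + 0 = 1/2
  P(Y=1) = 0 + 1/2 = 1/2

X and Y are independent iff P(X=i,Y=j) = P(X=i)·P(Y=j) for every cell.
  P(X=0)·P(Y=0) = 1/2 × 1/2 = 1/4, but P(X=0,Y=0) = 1/2 ✗

No, X and Y are not independent. Quantitatively, I(X;Y) > 0:

H(X) = -[(1/2)·log₂(1/2) + (1/2)·log₂(1/2)]
  = 0.5000 + 0.5000
  = 1.0000 bits
H(Y) = -[(1/2)·log₂(1/2) + (1/2)·log₂(1/2)]
  = 0.5000 + 0.5000
  = 1.0000 bits
H(X,Y) = -[(1/2)·log₂(1/2) + (1/2)·log₂(1/2)]
  = 0.5000 + 0.5000
  = 1.0000 bits
I(X;Y) = H(X) + H(Y) - H(X,Y) = 1.0000 + 1.0000 - 1.0000 = 1.0000 bits > 0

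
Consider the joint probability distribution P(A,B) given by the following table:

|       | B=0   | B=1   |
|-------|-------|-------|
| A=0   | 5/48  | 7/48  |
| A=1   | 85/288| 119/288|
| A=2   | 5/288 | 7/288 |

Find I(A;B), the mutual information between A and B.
Marginal P(A) (row sums):
  P(A=0) = 5/48 + 7/48 = 1/4
  P(A=1) = 85/288 + 119/288 = 17/24
  P(A=2) = 5/288 + 7/288 = 1/24
Marginal P(B) (column sums):
  P(B=0) = 5/48 + 85/288 + 5/288 = 5/12
  P(B=1) = 7/48 + 119/288 + 7/288 = 7/12

H(A) = -[(1/4)·log₂(1/4) + (17/24)·log₂(17/24) + (1/24)·log₂(1/24)]
  = 0.5000 + 0.3524 + 0.1910
  = 1.0434 bits
H(B) = -[(5/12)·log₂(5/12) + (7/12)·log₂(7/12)]
  = 0.5263 + 0.4536
  = 0.9799 bits
H(A,B) = -[(5/48)·log₂(5/48) + (7/48)·log₂(7/48) + (85/288)·log₂(85/288) + (119/288)·log₂(119/288) + (5/288)·log₂(5/288) + (7/288)·log₂(7/288)]
  = 0.3399 + 0.4051 + 0.5196 + 0.5269 + 0.1015 + 0.1303
  = 2.0233 bits

I(A;B) = H(A) + H(B) - H(A,B)
  = 1.0434 + 0.9799 - 2.0233
  = 0.0000 bits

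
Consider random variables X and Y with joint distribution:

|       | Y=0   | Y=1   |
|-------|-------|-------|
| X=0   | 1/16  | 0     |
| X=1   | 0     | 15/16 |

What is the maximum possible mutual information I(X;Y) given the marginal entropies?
The upper bound on mutual information is I(X;Y) ≤ min(H(X), H(Y)).

Marginal P(X) (row sums):
  P(X=0) = 1/16 + 0 = 1/16
  P(X=1) = 0 + 15/16 = 15/16
Marginal P(Y) (column sums):
  P(Y=0) = 1/16 + 0 = 1/16
  P(Y=1) = 0 + 15/16 = 15/16

H(X) = -[(1/16)·log₂(1/16) + (15/16)·log₂(15/16)]
  = 0.2500 + 0.0873
  = 0.3373 bits
H(Y) = -[(1/16)·log₂(1/16) + (15/16)·log₂(15/16)]
  = 0.2500 + 0.0873
  = 0.3373 bits

Maximum possible I(X;Y) = min(0.3373, 0.3373) = 0.3373 bits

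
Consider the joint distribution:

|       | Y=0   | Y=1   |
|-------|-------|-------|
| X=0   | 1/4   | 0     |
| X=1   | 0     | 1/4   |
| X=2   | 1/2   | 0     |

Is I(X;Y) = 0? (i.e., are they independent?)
Marginal P(X) (row sums):
  P(X=0) = 1/4 + 0 = 1/4
  P(X=1) = 0 + 1/4 = 1/4
  P(X=2) = 1/2 + 0 = 1/2
Marginal P(Y) (column sums):
  P(Y=0) = 1/4 + 0 + 1/2 = 3/4
  P(Y=1) = 0 + 1/4 + 0 = 1/4

X and Y are independent iff P(X=i,Y=j) = P(X=i)·P(Y=j) for every cell.
  P(X=0)·P(Y=0) = 1/4 × 3/4 = 3/16, but P(X=0,Y=0) = 1/4 ✗

No, X and Y are not independent. Quantitatively, I(X;Y) > 0:

H(X) = -[(1/4)·log₂(1/4) + (1/4)·log₂(1/4) + (1/2)·log₂(1/2)]
  = 0.5000 + 0.5000 + 0.5000
  = 1.5000 bits
H(Y) = -[(3/4)·log₂(3/4) + (1/4)·log₂(1/4)]
  = 0.3113 + 0.5000
  = 0.8113 bits
H(X,Y) = -[(1/4)·log₂(1/4) + (1/4)·log₂(1/4) + (1/2)·log₂(1/2)]
  = 0.5000 + 0.5000 + 0.5000
  = 1.5000 bits
I(X;Y) = H(X) + H(Y) - H(X,Y) = 1.5000 + 0.8113 - 1.5000 = 0.8113 bits > 0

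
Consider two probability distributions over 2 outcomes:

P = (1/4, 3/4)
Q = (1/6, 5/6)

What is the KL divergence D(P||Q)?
D(P||Q) = Σ P(i) log₂(P(i)/Q(i))
  i=0: (1/4) × log₂((1/4)/(1/6)) = (1/4) × log₂(3/2) = 0.1462
  i=1: (3/4) × log₂((3/4)/(5/6)) = (3/4) × log₂(9/10) = -0.1140
D(P||Q) = 0.1462 - 0.1140
  = 0.0322 bits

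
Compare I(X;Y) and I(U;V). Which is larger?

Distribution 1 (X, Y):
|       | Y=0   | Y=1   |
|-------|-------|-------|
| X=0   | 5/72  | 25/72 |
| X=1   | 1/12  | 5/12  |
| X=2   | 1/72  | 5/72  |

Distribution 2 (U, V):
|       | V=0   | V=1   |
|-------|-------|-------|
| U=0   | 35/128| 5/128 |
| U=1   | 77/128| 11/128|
Distribution 1 (X, Y):
Marginal P(X) (row sums):
  P(X=0) = 5/72 + 25/72 = 5/12
  P(X=1) = 1/12 + 5/12 = 1/2
  P(X=2) = 1/72 + 5/72 = 1/12
Marginal P(Y) (column sums):
  P(Y=0) = 5/72 + 1/12 + 1/72 = 1/6
  P(Y=1) = 25/72 + 5/12 + 5/72 = 5/6

H(X) = -[(5/12)·log₂(5/12) + (1/2)·log₂(1/2) + (1/12)·log₂(1/12)]
  = 0.5263 + 0.5000 + 0.2987
  = 1.3250 bits
H(Y) = -[(1/6)·log₂(1/6) + (5/6)·log₂(5/6)]
  = 0.4308 + 0.2192
  = 0.6500 bits
H(X,Y) = -[(5/72)·log₂(5/72) + (25/72)·log₂(25/72) + (1/12)·log₂(1/12) + (5/12)·log₂(5/12) + (1/72)·log₂(1/72) + (5/72)·log₂(5/72)]
  = 0.2672 + 0.5299 + 0.2987 + 0.5263 + 0.0857 + 0.2672
  = 1.9750 bits

I(X;Y) = H(X) + H(Y) - H(X,Y)
  = 1.3250 + 0.6500 - 1.9750
  = 0.0000 bits

Distribution 2 (U, V):
Marginal P(U) (row sums):
  P(U=0) = 35/128 + 5/128 = 5/16
  P(U=1) = 77/128 + 11/128 = 11/16
Marginal P(V) (column sums):
  P(V=0) = 35/128 + 77/128 = 7/8
  P(V=1) = 5/128 + 11/128 = 1/8

H(U) = -[(5/16)·log₂(5/16) + (11/16)·log₂(11/16)]
  = 0.5244 + 0.3716
  = 0.8960 bits
H(V) = -[(7/8)·log₂(7/8) + (1/8)·log₂(1/8)]
  = 0.1686 + 0.3750
  = 0.5436 bits
H(U,V) = -[(35/128)·log₂(35/128) + (5/128)·log₂(5/128) + (77/128)·log₂(77/128) + (11/128)·log₂(11/128)]
  = 0.5115 + 0.1827 + 0.4411 + 0.3043
  = 1.4396 bits

I(U;V) = H(U) + H(V) - H(U,V)
  = 0.8960 + 0.5436 - 1.4396
  = 0.0000 bits

Both joint tables factor as the product of their marginals, so I(X;Y) = I(U;V) = 0 bits: neither is larger (both pairs are independent).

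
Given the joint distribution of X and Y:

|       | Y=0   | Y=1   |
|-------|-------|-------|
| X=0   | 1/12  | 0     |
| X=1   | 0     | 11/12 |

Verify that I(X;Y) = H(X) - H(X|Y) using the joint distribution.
Left side, from I(X;Y) = H(X) + H(Y) - H(X,Y):
Marginal P(X) (row sums):
  P(X=0) = 1/12 + 0 = 1/12
  P(X=1) = 0 + 11/12 = 11/12
Marginal P(Y) (column sums):
  P(Y=0) = 1/12 + 0 = 1/12
  P(Y=1) = 0 + 11/12 = 11/12

H(X) = -[(1/12)·log₂(1/12) + (11/12)·log₂(11/12)]
  = 0.2987 + 0.1151
  = 0.4138 bits
H(Y) = -[(1/12)·log₂(1/12) + (11/12)·log₂(11/12)]
  = 0.2987 + 0.1151
  = 0.4138 bits
H(X,Y) = -[(1/12)·log₂(1/12) + (11/12)·log₂(11/12)]
  = 0.2987 + 0.1151
  = 0.4138 bits

I(X;Y) = H(X) + H(Y) - H(X,Y)
  = 0.4138 + 0.4138 - 0.4138
  = 0.4138 bits

Right side, with H(X|Y) computed directly from the conditional probabilities:
H(X|Y) = -Σ P(X,Y)·log₂ P(X|Y), where P(X|Y) = P(X,Y) / P(Y)
  (cells with P(X,Y) = 0 contribute 0)
  (X=0,Y=0): P(X|Y) = (1/12)/(1/12) = 1;  -(1/12)·log₂(1) = 0.0000
  (X=1,Y=1): P(X|Y) = (11/12)/(11/12) = 1;  -(11/12)·log₂(1) = 0.0000
H(X|Y) = 0.0000 + 0.0000
  = 0.0000 bits
H(X) - H(X|Y) = 0.4138 - 0.0000 = 0.4138 bits

Both sides equal 0.4138 bits, so I(X;Y) = H(X) - H(X|Y) ✓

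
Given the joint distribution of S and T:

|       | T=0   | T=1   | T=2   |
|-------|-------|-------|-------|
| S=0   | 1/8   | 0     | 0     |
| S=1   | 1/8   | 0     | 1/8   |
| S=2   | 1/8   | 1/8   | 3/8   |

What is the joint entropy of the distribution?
H(S,T) = -Σ P(S,T) log₂ P(S,T), summed over the non-zero cells:
H(S,T) = -[(1/8)·log₂(1/8) + (1/8)·log₂(1/8) + (1/8)·log₂(1/8) + (1/8)·log₂(1/8) + (1/8)·log₂(1/8) + (3/8)·log₂(3/8)]
  = 0.3750 + 0.3750 + 0.3750 + 0.3750 + 0.3750 + 0.5306
  = 2.4056 bits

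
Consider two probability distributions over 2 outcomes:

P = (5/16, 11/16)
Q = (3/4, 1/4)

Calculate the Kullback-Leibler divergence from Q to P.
D(P||Q) = Σ P(i) log₂(P(i)/Q(i))
  i=0: (5/16) × log₂((5/16)/(3/4)) = (5/16) × log₂(5/12) = -0.3947
  i=1: (11/16) × log₂((11/16)/(1/4)) = (11/16) × log₂(11/4) = 1.0034
D(P||Q) = -0.3947 + 1.0034
  = 0.6087 bits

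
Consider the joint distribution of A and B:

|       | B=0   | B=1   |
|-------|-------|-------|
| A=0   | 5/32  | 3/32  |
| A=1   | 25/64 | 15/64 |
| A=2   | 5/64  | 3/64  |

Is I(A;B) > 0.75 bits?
Marginal P(A) (row sums):
  P(A=0) = 5/32 + 3/32 = 1/4
  P(A=1) = 25/64 + 15/64 = 5/8
  P(A=2) = 5/64 + 3/64 = 1/8
Marginal P(B) (column sums):
  P(B=0) = 5/32 + 25/64 + 5/64 = 5/8
  P(B=1) = 3/32 + 15/64 + 3/64 = 3/8

H(A) = -[(1/4)·log₂(1/4) + (5/8)·log₂(5/8) + (1/8)·log₂(1/8)]
  = 0.5000 + 0.4238 + 0.3750
  = 1.2988 bits
H(B) = -[(5/8)·log₂(5/8) + (3/8)·log₂(3/8)]
  = 0.4238 + 0.5306
  = 0.9544 bits
H(A,B) = -[(5/32)·log₂(5/32) + (3/32)·log₂(3/32) + (25/64)·log₂(25/64) + (15/64)·log₂(15/64) + (5/64)·log₂(5/64) + (3/64)·log₂(3/64)]
  = 0.4184 + 0.3202 + 0.5297 + 0.4906 + 0.2873 + 0.2070
  = 2.2532 bits

I(A;B) = H(A) + H(B) - H(A,B)
  = 1.2988 + 0.9544 - 2.2532
  = 0.0000 bits

No. I(A;B) = 0.0000 bits, which is ≤ 0.75 bits.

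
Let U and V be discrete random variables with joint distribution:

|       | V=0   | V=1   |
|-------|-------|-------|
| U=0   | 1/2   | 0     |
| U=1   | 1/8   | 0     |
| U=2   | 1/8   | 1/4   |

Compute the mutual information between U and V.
Marginal P(U) (row sums):
  P(U=0) = 1/2 + 0 = 1/2
  P(U=1) = 1/8 + 0 = 1/8
  P(U=2) = 1/8 + 1/4 = 3/8
Marginal P(V) (column sums):
  P(V=0) = 1/2 + 1/8 + 1/8 = 3/4
  P(V=1) = 0 + 0 + 1/4 = 1/4

H(U) = -[(1/2)·log₂(1/2) + (1/8)·log₂(1/8) + (3/8)·log₂(3/8)]
  = 0.5000 + 0.3750 + 0.5306
  = 1.4056 bits
H(V) = -[(3/4)·log₂(3/4) + (1/4)·log₂(1/4)]
  = 0.3113 + 0.5000
  = 0.8113 bits
H(U,V) = -[(1/2)·log₂(1/2) + (1/8)·log₂(1/8) + (1/8)·log₂(1/8) + (1/4)·log₂(1/4)]
  = 0.5000 + 0.3750 + 0.3750 + 0.5000
  = 1.7500 bits

I(U;V) = H(U) + H(V) - H(U,V)
  = 1.4056 + 0.8113 - 1.7500
  = 0.4669 bits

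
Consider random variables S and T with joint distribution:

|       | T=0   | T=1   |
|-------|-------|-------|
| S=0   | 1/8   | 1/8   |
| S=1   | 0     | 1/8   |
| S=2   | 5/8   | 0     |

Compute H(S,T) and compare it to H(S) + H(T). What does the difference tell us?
Marginal P(S) (row sums):
  P(S=0) = 1/8 + 1/8 = 1/4
  P(S=1) = 0 + 1/8 = 1/8
  P(S=2) = 5/8 + 0 = 5/8
Marginal P(T) (column sums):
  P(T=0) = 1/8 + 0 + 5/8 = 3/4
  P(T=1) = 1/8 + 1/8 + 0 = 1/4

H(S,T) = -[(1/8)·log₂(1/8) + (1/8)·log₂(1/8) + (1/8)·log₂(1/8) + (5/8)·log₂(5/8)]
  = 0.3750 + 0.3750 + 0.3750 + 0.4238
  = 1.5488 bits
H(S) = -[(1/4)·log₂(1/4) + (1/8)·log₂(1/8) + (5/8)·log₂(5/8)]
  = 0.5000 + 0.3750 + 0.4238
  = 1.2988 bits
H(T) = -[(3/4)·log₂(3/4) + (1/4)·log₂(1/4)]
  = 0.3113 + 0.5000
  = 0.8113 bits

H(S) + H(T) = 1.2988 + 0.8113 = 2.1101 bits
Difference: H(S) + H(T) - H(S,T) = 2.1101 - 1.5488 = 0.5613 bits = I(S;T)

The difference is the mutual information; it is positive here, so S and T are dependent (knowing one reduces uncertainty about the other by 0.5613 bits).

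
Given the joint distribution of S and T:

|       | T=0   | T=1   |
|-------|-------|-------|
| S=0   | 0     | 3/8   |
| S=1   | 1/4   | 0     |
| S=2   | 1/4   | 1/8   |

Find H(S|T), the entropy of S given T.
Marginal P(T) (column sums):
  P(T=0) = 0 + 1/4 + 1/4 = 1/2
  P(T=1) = 3/8 + 0 + 1/8 = 1/2

H(S|T) = -Σ P(S,T)·log₂ P(S|T), where P(S|T) = P(S,T) / P(T)
  (cells with P(S,T) = 0 contribute 0)
  (S=0,T=1): P(S|T) = (3/8)/(1/2) = 3/4;  -(3/8)·log₂(3/4) = 0.1556
  (S=1,T=0): P(S|T) = (1/4)/(1/2) = 1/2;  -(1/4)·log₂(1/2) = 0.2500
  (S=2,T=0): P(S|T) = (1/4)/(1/2) = 1/2;  -(1/4)·log₂(1/2) = 0.2500
  (S=2,T=1): P(S|T) = (1/8)/(1/2) = 1/4;  -(1/8)·log₂(1/4) = 0.2500
H(S|T) = 0.1556 + 0.2500 + 0.2500 + 0.2500
  = 0.9056 bits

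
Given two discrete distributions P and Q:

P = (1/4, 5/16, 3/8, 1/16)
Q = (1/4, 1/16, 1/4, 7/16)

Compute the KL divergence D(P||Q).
D(P||Q) = Σ P(i) log₂(P(i)/Q(i))
  i=0: (1/4) × log₂((1/4)/(1/4)) = (1/4) × log₂(1) = 0.0000
  i=1: (5/16) × log₂((5/16)/(1/16)) = (5/16) × log₂(5) = 0.7256
  i=2: (3/8) × log₂((3/8)/(1/4)) = (3/8) × log₂(3/2) = 0.2194
  i=3: (1/16) × log₂((1/16)/(7/16)) = (1/16) × log₂(1/7) = -0.1755
D(P||Q) = 0.0000 + 0.7256 + 0.2194 - 0.1755
  = 0.7695 bits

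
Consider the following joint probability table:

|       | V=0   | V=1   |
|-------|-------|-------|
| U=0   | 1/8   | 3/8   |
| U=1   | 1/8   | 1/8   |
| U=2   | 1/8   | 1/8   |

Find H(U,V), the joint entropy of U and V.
H(U,V) = -Σ P(U,V) log₂ P(U,V), summed over the non-zero cells:
H(U,V) = -[(1/8)·log₂(1/8) + (3/8)·log₂(3/8) + (1/8)·log₂(1/8) + (1/8)·log₂(1/8) + (1/8)·log₂(1/8) + (1/8)·log₂(1/8)]
  = 0.3750 + 0.5306 + 0.3750 + 0.3750 + 0.3750 + 0.3750
  = 2.4056 bits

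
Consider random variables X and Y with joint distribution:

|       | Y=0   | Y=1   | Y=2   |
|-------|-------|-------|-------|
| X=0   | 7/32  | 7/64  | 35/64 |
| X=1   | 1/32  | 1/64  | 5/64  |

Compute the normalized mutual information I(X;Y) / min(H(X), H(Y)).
Marginal P(X) (row sums):
  P(X=0) = 7/32 + 7/64 + 35/64 = 7/8
  P(X=1) = 1/32 + 1/64 + 5/64 = 1/8
Marginal P(Y) (column sums):
  P(Y=0) = 7/32 + 1/32 = 1/4
  P(Y=1) = 7/64 + 1/64 = 1/8
  P(Y=2) = 35/64 + 5/64 = 5/8

H(X) = -[(7/8)·log₂(7/8) + (1/8)·log₂(1/8)]
  = 0.1686 + 0.3750
  = 0.5436 bits
H(Y) = -[(1/4)·log₂(1/4) + (1/8)·log₂(1/8) + (5/8)·log₂(5/8)]
  = 0.5000 + 0.3750 + 0.4238
  = 1.2988 bits
H(X,Y) = -[(7/32)·log₂(7/32) + (7/64)·log₂(7/64) + (35/64)·log₂(35/64) + (1/32)·log₂(1/32) + (1/64)·log₂(1/64) + (5/64)·log₂(5/64)]
  = 0.4796 + 0.3492 + 0.4762 + 0.1563 + 0.0938 + 0.2873
  = 1.8424 bits

I(X;Y) = H(X) + H(Y) - H(X,Y)
  = 0.5436 + 1.2988 - 1.8424
  = 0.0000 bits

min(H(X), H(Y)) = min(0.5436, 1.2988) = 0.5436 bits
Normalized MI = 0.0000 / 0.5436 = 0.0000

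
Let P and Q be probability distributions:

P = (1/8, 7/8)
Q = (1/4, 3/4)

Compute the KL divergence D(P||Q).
D(P||Q) = Σ P(i) log₂(P(i)/Q(i))
  i=0: (1/8) × log₂((1/8)/(1/4)) = (1/8) × log₂(1/2) = -0.1250
  i=1: (7/8) × log₂((7/8)/(3/4)) = (7/8) × log₂(7/6) = 0.1946
D(P||Q) = -0.1250 + 0.1946
  = 0.0696 bits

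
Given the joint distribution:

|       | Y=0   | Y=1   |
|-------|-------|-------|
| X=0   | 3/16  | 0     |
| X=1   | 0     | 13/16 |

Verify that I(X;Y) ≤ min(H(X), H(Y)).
Marginal P(X) (row sums):
  P(X=0) = 3/16 + 0 = 3/16
  P(X=1) = 0 + 13/16 = 13/16
Marginal P(Y) (column sums):
  P(Y=0) = 3/16 + 0 = 3/16
  P(Y=1) = 0 + 13/16 = 13/16

H(X) = -[(3/16)·log₂(3/16) + (13/16)·log₂(13/16)]
  = 0.4528 + 0.2434
  = 0.6962 bits
H(Y) = -[(3/16)·log₂(3/16) + (13/16)·log₂(13/16)]
  = 0.4528 + 0.2434
  = 0.6962 bits
H(X,Y) = -[(3/16)·log₂(3/16) + (13/16)·log₂(13/16)]
  = 0.4528 + 0.2434
  = 0.6962 bits

I(X;Y) = H(X) + H(Y) - H(X,Y)
  = 0.6962 + 0.6962 - 0.6962
  = 0.6962 bits

min(H(X), H(Y)) = min(0.6962, 0.6962) = 0.6962 bits
Since 0.6962 ≤ 0.6962, the bound is satisfied ✓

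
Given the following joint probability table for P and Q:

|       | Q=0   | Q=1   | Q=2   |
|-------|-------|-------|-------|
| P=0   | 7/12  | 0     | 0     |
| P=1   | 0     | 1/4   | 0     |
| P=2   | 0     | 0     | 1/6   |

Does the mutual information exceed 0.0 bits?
Marginal P(P) (row sums):
  P(P=0) = 7/12 + 0 + 0 = 7/12
  P(P=1) = 0 + 1/4 + 0 = 1/4
  P(P=2) = 0 + 0 + 1/6 = 1/6
Marginal P(Q) (column sums):
  P(Q=0) = 7/12 + 0 + 0 = 7/12
  P(Q=1) = 0 + 1/4 + 0 = 1/4
  P(Q=2) = 0 + 0 + 1/6 = 1/6

H(P) = -[(7/12)·log₂(7/12) + (1/4)·log₂(1/4) + (1/6)·log₂(1/6)]
  = 0.4536 + 0.5000 + 0.4308
  = 1.3844 bits
H(Q) = -[(7/12)·log₂(7/12) + (1/4)·log₂(1/4) + (1/6)·log₂(1/6)]
  = 0.4536 + 0.5000 + 0.4308
  = 1.3844 bits
H(P,Q) = -[(7/12)·log₂(7/12) + (1/4)·log₂(1/4) + (1/6)·log₂(1/6)]
  = 0.4536 + 0.5000 + 0.4308
  = 1.3844 bits

I(P;Q) = H(P) + H(Q) - H(P,Q)
  = 1.3844 + 1.3844 - 1.3844
  = 1.3844 bits

Yes. I(P;Q) = 1.3844 bits, which is > 0.0 bits.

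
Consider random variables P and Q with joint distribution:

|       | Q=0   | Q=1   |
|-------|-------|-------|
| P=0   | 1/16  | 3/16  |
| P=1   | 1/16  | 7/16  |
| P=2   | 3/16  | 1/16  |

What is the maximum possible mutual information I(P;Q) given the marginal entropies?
The upper bound on mutual information is I(P;Q) ≤ min(H(P), H(Q)).

Marginal P(P) (row sums):
  P(P=0) = 1/16 + 3/16 = 1/4
  P(P=1) = 1/16 + 7/16 = 1/2
  P(P=2) = 3/16 + 1/16 = 1/4
Marginal P(Q) (column sums):
  P(Q=0) = 1/16 + 1/16 + 3/16 = 5/16
  P(Q=1) = 3/16 + 7/16 + 1/16 = 11/16

H(P) = -[(1/4)·log₂(1/4) + (1/2)·log₂(1/2) + (1/4)·log₂(1/4)]
  = 0.5000 + 0.5000 + 0.5000
  = 1.5000 bits
H(Q) = -[(5/16)·log₂(5/16) + (11/16)·log₂(11/16)]
  = 0.5244 + 0.3716
  = 0.8960 bits

Maximum possible I(P;Q) = min(1.5000, 0.8960) = 0.8960 bits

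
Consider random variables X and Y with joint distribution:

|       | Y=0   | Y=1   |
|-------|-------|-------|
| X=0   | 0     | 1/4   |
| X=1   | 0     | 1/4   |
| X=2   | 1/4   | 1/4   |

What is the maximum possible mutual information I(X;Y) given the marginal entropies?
The upper bound on mutual information is I(X;Y) ≤ min(H(X), H(Y)).

Marginal P(X) (row sums):
  P(X=0) = 0 + 1/4 = 1/4
  P(X=1) = 0 + 1/4 = 1/4
  P(X=2) = 1/4 + 1/4 = 1/2
Marginal P(Y) (column sums):
  P(Y=0) = 0 + 0 + 1/4 = 1/4
  P(Y=1) = 1/4 + 1/4 + 1/4 = 3/4

H(X) = -[(1/4)·log₂(1/4) + (1/4)·log₂(1/4) + (1/2)·log₂(1/2)]
  = 0.5000 + 0.5000 + 0.5000
  = 1.5000 bits
H(Y) = -[(1/4)·log₂(1/4) + (3/4)·log₂(3/4)]
  = 0.5000 + 0.3113
  = 0.8113 bits

Maximum possible I(X;Y) = min(1.5000, 0.8113) = 0.8113 bits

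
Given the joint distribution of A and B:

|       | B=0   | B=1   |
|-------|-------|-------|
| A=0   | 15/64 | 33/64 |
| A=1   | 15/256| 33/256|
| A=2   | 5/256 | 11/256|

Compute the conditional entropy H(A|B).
Marginal P(B) (column sums):
  P(B=0) = 15/64 + 15/256 + 5/256 = 5/16
  P(B=1) = 33/64 + 33/256 + 11/256 = 11/16

H(A|B) = -Σ P(A,B)·log₂ P(A|B), where P(A|B) = P(A,B) / P(B)
  (A=0,B=0): P(A|B) = (15/64)/(5/16) = 3/4;  -(15/64)·log₂(3/4) = 0.0973
  (A=0,B=1): P(A|B) = (33/64)/(11/16) = 3/4;  -(33/64)·log₂(3/4) = 0.2140
  (A=1,B=0): P(A|B) = (15/256)/(5/16) = 3/16;  -(15/256)·log₂(3/16) = 0.1415
  (A=1,B=1): P(A|B) = (33/256)/(11/16) = 3/16;  -(33/256)·log₂(3/16) = 0.3113
  (A=2,B=0): P(A|B) = (5/256)/(5/16) = 1/16;  -(5/256)·log₂(1/16) = 0.0781
  (A=2,B=1): P(A|B) = (11/256)/(11/16) = 1/16;  -(11/256)·log₂(1/16) = 0.1719
H(A|B) = 0.0973 + 0.2140 + 0.1415 + 0.3113 + 0.0781 + 0.1719
  = 1.0141 bits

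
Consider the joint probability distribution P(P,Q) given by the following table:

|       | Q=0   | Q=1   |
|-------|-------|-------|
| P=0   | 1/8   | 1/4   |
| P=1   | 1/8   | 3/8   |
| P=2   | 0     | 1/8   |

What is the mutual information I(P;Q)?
Marginal P(P) (row sums):
  P(P=0) = 1/8 + 1/4 = 3/8
  P(P=1) = 1/8 + 3/8 = 1/2
  P(P=2) = 0 + 1/8 = 1/8
Marginal P(Q) (column sums):
  P(Q=0) = 1/8 + 1/8 + 0 = 1/4
  P(Q=1) = 1/4 + 3/8 + 1/8 = 3/4

H(P) = -[(3/8)·log₂(3/8) + (1/2)·log₂(1/2) + (1/8)·log₂(1/8)]
  = 0.5306 + 0.5000 + 0.3750
  = 1.4056 bits
H(Q) = -[(1/4)·log₂(1/4) + (3/4)·log₂(3/4)]
  = 0.5000 + 0.3113
  = 0.8113 bits
H(P,Q) = -[(1/8)·log₂(1/8) + (1/4)·log₂(1/4) + (1/8)·log₂(1/8) + (3/8)·log₂(3/8) + (1/8)·log₂(1/8)]
  = 0.3750 + 0.5000 + 0.3750 + 0.5306 + 0.3750
  = 2.1556 bits

I(P;Q) = H(P) + H(Q) - H(P,Q)
  = 1.4056 + 0.8113 - 2.1556
  = 0.0613 bits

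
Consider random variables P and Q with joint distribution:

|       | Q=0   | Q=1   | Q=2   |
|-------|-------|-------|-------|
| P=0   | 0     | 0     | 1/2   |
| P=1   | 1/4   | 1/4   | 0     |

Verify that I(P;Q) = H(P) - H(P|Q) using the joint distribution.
Left side, from I(P;Q) = H(P) + H(Q) - H(P,Q):
Marginal P(P) (row sums):
  P(P=0) = 0 + 0 + 1/2 = 1/2
  P(P=1) = 1/4 + 1/4 + 0 = 1/2
Marginal P(Q) (column sums):
  P(Q=0) = 0 + 1/4 = 1/4
  P(Q=1) = 0 + 1/4 = 1/4
  P(Q=2) = 1/2 + 0 = 1/2

H(P) = -[(1/2)·log₂(1/2) + (1/2)·log₂(1/2)]
  = 0.5000 + 0.5000
  = 1.0000 bits
H(Q) = -[(1/4)·log₂(1/4) + (1/4)·log₂(1/4) + (1/2)·log₂(1/2)]
  = 0.5000 + 0.5000 + 0.5000
  = 1.5000 bits
H(P,Q) = -[(1/2)·log₂(1/2) + (1/4)·log₂(1/4) + (1/4)·log₂(1/4)]
  = 0.5000 + 0.5000 + 0.5000
  = 1.5000 bits

I(P;Q) = H(P) + H(Q) - H(P,Q)
  = 1.0000 + 1.5000 - 1.5000
  = 1.0000 bits

Right side, with H(P|Q) computed directly from the conditional probabilities:
H(P|Q) = -Σ P(P,Q)·log₂ P(P|Q), where P(P|Q) = P(P,Q) / P(Q)
  (cells with P(P,Q) = 0 contribute 0)
  (P=0,Q=2): P(P|Q) = (1/2)/(1/2) = 1;  -(1/2)·log₂(1) = 0.0000
  (P=1,Q=0): P(P|Q) = (1/4)/(1/4) = 1;  -(1/4)·log₂(1) = 0.0000
  (P=1,Q=1): P(P|Q) = (1/4)/(1/4) = 1;  -(1/4)·log₂(1) = 0.0000
H(P|Q) = 0.0000 + 0.0000 + 0.0000
  = 0.0000 bits
H(P) - H(P|Q) = 1.0000 - 0.0000 = 1.0000 bits

Both sides equal 1.0000 bits, so I(P;Q) = H(P) - H(P|Q) ✓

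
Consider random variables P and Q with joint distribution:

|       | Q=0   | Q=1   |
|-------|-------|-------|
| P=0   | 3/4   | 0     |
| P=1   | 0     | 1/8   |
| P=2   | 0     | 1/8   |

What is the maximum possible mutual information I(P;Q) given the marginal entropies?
The upper bound on mutual information is I(P;Q) ≤ min(H(P), H(Q)).

Marginal P(P) (row sums):
  P(P=0) = 3/4 + 0 = 3/4
  P(P=1) = 0 + 1/8 = 1/8
  P(P=2) = 0 + 1/8 = 1/8
Marginal P(Q) (column sums):
  P(Q=0) = 3/4 + 0 + 0 = 3/4
  P(Q=1) = 0 + 1/8 + 1/8 = 1/4

H(P) = -[(3/4)·log₂(3/4) + (1/8)·log₂(1/8) + (1/8)·log₂(1/8)]
  = 0.3113 + 0.3750 + 0.3750
  = 1.0613 bits
H(Q) = -[(3/4)·log₂(3/4) + (1/4)·log₂(1/4)]
  = 0.3113 + 0.5000
  = 0.8113 bits

Maximum possible I(P;Q) = min(1.0613, 0.8113) = 0.8113 bits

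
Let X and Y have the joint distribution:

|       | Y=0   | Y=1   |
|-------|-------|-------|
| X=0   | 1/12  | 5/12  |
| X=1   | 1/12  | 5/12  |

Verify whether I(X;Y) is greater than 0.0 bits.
Marginal P(X) (row sums):
  P(X=0) = 1/12 + 5/12 = 1/2
  P(X=1) = 1/12 + 5/12 = 1/2
Marginal P(Y) (column sums):
  P(Y=0) = 1/12 + 1/12 = 1/6
  P(Y=1) = 5/12 + 5/12 = 5/6

H(X) = -[(1/2)·log₂(1/2) + (1/2)·log₂(1/2)]
  = 0.5000 + 0.5000
  = 1.0000 bits
H(Y) = -[(1/6)·log₂(1/6) + (5/6)·log₂(5/6)]
  = 0.4308 + 0.2192
  = 0.6500 bits
H(X,Y) = -[(1/12)·log₂(1/12) + (5/12)·log₂(5/12) + (1/12)·log₂(1/12) + (5/12)·log₂(5/12)]
  = 0.2987 + 0.5263 + 0.2987 + 0.5263
  = 1.6500 bits

I(X;Y) = H(X) + H(Y) - H(X,Y)
  = 1.0000 + 0.6500 - 1.6500
  = 0.0000 bits

No. I(X;Y) = 0.0000 bits, which is ≤ 0.0 bits.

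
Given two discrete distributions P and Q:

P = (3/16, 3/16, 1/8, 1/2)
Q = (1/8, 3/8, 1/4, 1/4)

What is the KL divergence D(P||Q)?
D(P||Q) = Σ P(i) log₂(P(i)/Q(i))
  i=0: (3/16) × log₂((3/16)/(1/8)) = (3/16) × log₂(3/2) = 0.1097
  i=1: (3/16) × log₂((3/16)/(3/8)) = (3/16) × log₂(1/2) = -0.1875
  i=2: (1/8) × log₂((1/8)/(1/4)) = (1/8) × log₂(1/2) = -0.1250
  i=3: (1/2) × log₂((1/2)/(1/4)) = (1/2) × log₂(2) = 0.5000
D(P||Q) = 0.1097 - 0.1875 - 0.1250 + 0.5000
  = 0.2972 bits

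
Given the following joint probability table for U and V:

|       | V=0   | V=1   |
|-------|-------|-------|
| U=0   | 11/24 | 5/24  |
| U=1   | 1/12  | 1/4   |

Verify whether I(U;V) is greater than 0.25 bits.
Marginal P(U) (row sums):
  P(U=0) = 11/24 + 5/24 = 2/3
  P(U=1) = 1/12 + 1/4 = 1/3
Marginal P(V) (column sums):
  P(V=0) = 11/24 + 1/12 = 13/24
  P(V=1) = 5/24 + 1/4 = 11/24

H(U) = -[(2/3)·log₂(2/3) + (1/3)·log₂(1/3)]
  = 0.3900 + 0.5283
  = 0.9183 bits
H(V) = -[(13/24)·log₂(13/24) + (11/24)·log₂(11/24)]
  = 0.4791 + 0.5159
  = 0.9950 bits
H(U,V) = -[(11/24)·log₂(11/24) + (5/24)·log₂(5/24) + (1/12)·log₂(1/12) + (1/4)·log₂(1/4)]
  = 0.5159 + 0.4715 + 0.2987 + 0.5000
  = 1.7861 bits

I(U;V) = H(U) + H(V) - H(U,V)
  = 0.9183 + 0.9950 - 1.7861
  = 0.1272 bits

No. I(U;V) = 0.1272 bits, which is ≤ 0.25 bits.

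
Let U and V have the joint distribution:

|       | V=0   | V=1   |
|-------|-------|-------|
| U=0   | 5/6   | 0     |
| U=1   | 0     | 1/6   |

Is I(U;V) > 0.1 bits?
Marginal P(U) (row sums):
  P(U=0) = 5/6 + 0 = 5/6
  P(U=1) = 0 + 1/6 = 1/6
Marginal P(V) (column sums):
  P(V=0) = 5/6 + 0 = 5/6
  P(V=1) = 0 + 1/6 = 1/6

H(U) = -[(5/6)·log₂(5/6) + (1/6)·log₂(1/6)]
  = 0.2192 + 0.4308
  = 0.6500 bits
H(V) = -[(5/6)·log₂(5/6) + (1/6)·log₂(1/6)]
  = 0.2192 + 0.4308
  = 0.6500 bits
H(U,V) = -[(5/6)·log₂(5/6) + (1/6)·log₂(1/6)]
  = 0.2192 + 0.4308
  = 0.6500 bits

I(U;V) = H(U) + H(V) - H(U,V)
  = 0.6500 + 0.6500 - 0.6500
  = 0.6500 bits

Yes. I(U;V) = 0.6500 bits, which is > 0.1 bits.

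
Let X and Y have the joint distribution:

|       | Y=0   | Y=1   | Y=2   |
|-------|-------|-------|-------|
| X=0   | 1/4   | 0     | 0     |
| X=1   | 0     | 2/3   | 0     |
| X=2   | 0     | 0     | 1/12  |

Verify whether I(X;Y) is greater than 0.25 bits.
Marginal P(X) (row sums):
  P(X=0) = 1/4 + 0 + 0 = 1/4
  P(X=1) = 0 + 2/3 + 0 = 2/3
  P(X=2) = 0 + 0 + 1/12 = 1/12
Marginal P(Y) (column sums):
  P(Y=0) = 1/4 + 0 + 0 = 1/4
  P(Y=1) = 0 + 2/3 + 0 = 2/3
  P(Y=2) = 0 + 0 + 1/12 = 1/12

H(X) = -[(1/4)·log₂(1/4) + (2/3)·log₂(2/3) + (1/12)·log₂(1/12)]
  = 0.5000 + 0.3900 + 0.2987
  = 1.1887 bits
H(Y) = -[(1/4)·log₂(1/4) + (2/3)·log₂(2/3) + (1/12)·log₂(1/12)]
  = 0.5000 + 0.3900 + 0.2987
  = 1.1887 bits
H(X,Y) = -[(1/4)·log₂(1/4) + (2/3)·log₂(2/3) + (1/12)·log₂(1/12)]
  = 0.5000 + 0.3900 + 0.2987
  = 1.1887 bits

I(X;Y) = H(X) + H(Y) - H(X,Y)
  = 1.1887 + 1.1887 - 1.1887
  = 1.1887 bits

Yes. I(X;Y) = 1.1887 bits, which is > 0.25 bits.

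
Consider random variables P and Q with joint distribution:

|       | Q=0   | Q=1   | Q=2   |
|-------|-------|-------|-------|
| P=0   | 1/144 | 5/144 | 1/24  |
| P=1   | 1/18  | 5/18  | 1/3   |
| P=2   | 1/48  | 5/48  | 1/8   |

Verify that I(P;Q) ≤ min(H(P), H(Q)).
Marginal P(P) (row sums):
  P(P=0) = 1/144 + 5/144 + 1/24 = 1/12
  P(P=1) = 1/18 + 5/18 + 1/3 = 2/3
  P(P=2) = 1/48 + 5/48 + 1/8 = 1/4
Marginal P(Q) (column sums):
  P(Q=0) = 1/144 + 1/18 + 1/48 = 1/12
  P(Q=1) = 5/144 + 5/18 + 5/48 = 5/12
  P(Q=2) = 1/24 + 1/3 + 1/8 = 1/2

H(P) = -[(1/12)·log₂(1/12) + (2/3)·log₂(2/3) + (1/4)·log₂(1/4)]
  = 0.2987 + 0.3900 + 0.5000
  = 1.1887 bits
H(Q) = -[(1/12)·log₂(1/12) + (5/12)·log₂(5/12) + (1/2)·log₂(1/2)]
  = 0.2987 + 0.5263 + 0.5000
  = 1.3250 bits
H(P,Q) = -[(1/144)·log₂(1/144) + (5/144)·log₂(5/144) + (1/24)·log₂(1/24) + (1/18)·log₂(1/18) + (5/18)·log₂(5/18) + (1/3)·log₂(1/3) + (1/48)·log₂(1/48) + (5/48)·log₂(5/48) + (1/8)·log₂(1/8)]
  = 0.0498 + 0.1683 + 0.1910 + 0.2317 + 0.5133 + 0.5283 + 0.1164 + 0.3399 + 0.3750
  = 2.5137 bits

I(P;Q) = H(P) + H(Q) - H(P,Q)
  = 1.1887 + 1.3250 - 2.5137
  = 0.0000 bits

min(H(P), H(Q)) = min(1.1887, 1.3250) = 1.1887 bits
Since 0.0000 ≤ 1.1887, the bound is satisfied ✓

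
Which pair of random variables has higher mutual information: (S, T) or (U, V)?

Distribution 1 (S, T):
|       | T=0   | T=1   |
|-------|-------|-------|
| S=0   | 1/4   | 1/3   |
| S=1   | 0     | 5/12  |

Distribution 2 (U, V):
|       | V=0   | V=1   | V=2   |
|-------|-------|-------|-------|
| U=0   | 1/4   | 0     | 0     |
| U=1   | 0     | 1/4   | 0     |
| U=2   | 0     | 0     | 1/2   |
Distribution 1 (S, T):
Marginal P(S) (row sums):
  P(S=0) = 1/4 + 1/3 = 7/12
  P(S=1) = 0 + 5/12 = 5/12
Marginal P(T) (column sums):
  P(T=0) = 1/4 + 0 = 1/4
  P(T=1) = 1/3 + 5/12 = 3/4

H(S) = -[(7/12)·log₂(7/12) + (5/12)·log₂(5/12)]
  = 0.4536 + 0.5263
  = 0.9799 bits
H(T) = -[(1/4)·log₂(1/4) + (3/4)·log₂(3/4)]
  = 0.5000 + 0.3113
  = 0.8113 bits
H(S,T) = -[(1/4)·log₂(1/4) + (1/3)·log₂(1/3) + (5/12)·log₂(5/12)]
  = 0.5000 + 0.5283 + 0.5263
  = 1.5546 bits

I(S;T) = H(S) + H(T) - H(S,T)
  = 0.9799 + 0.8113 - 1.5546
  = 0.2366 bits

Distribution 2 (U, V):
Marginal P(U) (row sums):
  P(U=0) = 1/4 + 0 + 0 = 1/4
  P(U=1) = 0 + 1/4 + 0 = 1/4
  P(U=2) = 0 + 0 + 1/2 = 1/2
Marginal P(V) (column sums):
  P(V=0) = 1/4 + 0 + 0 = 1/4
  P(V=1) = 0 + 1/4 + 0 = 1/4
  P(V=2) = 0 + 0 + 1/2 = 1/2

H(U) = -[(1/4)·log₂(1/4) + (1/4)·log₂(1/4) + (1/2)·log₂(1/2)]
  = 0.5000 + 0.5000 + 0.5000
  = 1.5000 bits
H(V) = -[(1/4)·log₂(1/4) + (1/4)·log₂(1/4) + (1/2)·log₂(1/2)]
  = 0.5000 + 0.5000 + 0.5000
  = 1.5000 bits
H(U,V) = -[(1/4)·log₂(1/4) + (1/4)·log₂(1/4) + (1/2)·log₂(1/2)]
  = 0.5000 + 0.5000 + 0.5000
  = 1.5000 bits

I(U;V) = H(U) + H(V) - H(U,V)
  = 1.5000 + 1.5000 - 1.5000
  = 1.5000 bits

I(U;V) = 1.5000 bits > I(S;T) = 0.2366 bits, so (U, V) has the higher mutual information (stronger dependence).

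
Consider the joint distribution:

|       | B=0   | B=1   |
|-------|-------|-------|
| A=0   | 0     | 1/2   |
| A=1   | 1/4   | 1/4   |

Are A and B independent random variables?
Marginal P(A) (row sums):
  P(A=0) = 0 + 1/2 = 1/2
  P(A=1) = 1/4 + 1/4 = 1/2
Marginal P(B) (column sums):
  P(B=0) = 0 + 1/4 = 1/4
  P(B=1) = 1/2 + 1/4 = 3/4

A and B are independent iff P(A=i,B=j) = P(A=i)·P(B=j) for every cell.
  P(A=0)·P(B=0) = 1/2 × 1/4 = 1/8, but P(A=0,B=0) = 0 ✗

No, A and B are not independent. Quantitatively, I(A;B) > 0:

H(A) = -[(1/2)·log₂(1/2) + (1/2)·log₂(1/2)]
  = 0.5000 + 0.5000
  = 1.0000 bits
H(B) = -[(1/4)·log₂(1/4) + (3/4)·log₂(3/4)]
  = 0.5000 + 0.3113
  = 0.8113 bits
H(A,B) = -[(1/2)·log₂(1/2) + (1/4)·log₂(1/4) + (1/4)·log₂(1/4)]
  = 0.5000 + 0.5000 + 0.5000
  = 1.5000 bits
I(A;B) = H(A) + H(B) - H(A,B) = 1.0000 + 0.8113 - 1.5000 = 0.3113 bits > 0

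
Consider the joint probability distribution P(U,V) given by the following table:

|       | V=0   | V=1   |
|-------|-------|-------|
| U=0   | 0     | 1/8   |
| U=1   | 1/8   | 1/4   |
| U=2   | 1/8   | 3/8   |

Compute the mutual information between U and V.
Marginal P(U) (row sums):
  P(U=0) = 0 + 1/8 = 1/8
  P(U=1) = 1/8 + 1/4 = 3/8
  P(U=2) = 1/8 + 3/8 = 1/2
Marginal P(V) (column sums):
  P(V=0) = 0 + 1/8 + 1/8 = 1/4
  P(V=1) = 1/8 + 1/4 + 3/8 = 3/4

H(U) = -[(1/8)·log₂(1/8) + (3/8)·log₂(3/8) + (1/2)·log₂(1/2)]
  = 0.3750 + 0.5306 + 0.5000
  = 1.4056 bits
H(V) = -[(1/4)·log₂(1/4) + (3/4)·log₂(3/4)]
  = 0.5000 + 0.3113
  = 0.8113 bits
H(U,V) = -[(1/8)·log₂(1/8) + (1/8)·log₂(1/8) + (1/4)·log₂(1/4) + (1/8)·log₂(1/8) + (3/8)·log₂(3/8)]
  = 0.3750 + 0.3750 + 0.5000 + 0.3750 + 0.5306
  = 2.1556 bits

I(U;V) = H(U) + H(V) - H(U,V)
  = 1.4056 + 0.8113 - 2.1556
  = 0.0613 bits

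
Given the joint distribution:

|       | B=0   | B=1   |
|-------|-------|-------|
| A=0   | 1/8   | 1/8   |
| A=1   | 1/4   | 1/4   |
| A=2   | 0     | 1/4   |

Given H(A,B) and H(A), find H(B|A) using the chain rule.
From the chain rule: H(A,B) = H(A) + H(B|A)
Therefore: H(B|A) = H(A,B) - H(A)

H(A,B) = -[(1/8)·log₂(1/8) + (1/8)·log₂(1/8) + (1/4)·log₂(1/4) + (1/4)·log₂(1/4) + (1/4)·log₂(1/4)]
  = 0.3750 + 0.3750 + 0.5000 + 0.5000 + 0.5000
  = 2.2500 bits
Marginal P(A) (row sums):
  P(A=0) = 1/8 + 1/8 = 1/4
  P(A=1) = 1/4 + 1/4 = 1/2
  P(A=2) = 0 + 1/4 = 1/4
H(A) = -[(1/4)·log₂(1/4) + (1/2)·log₂(1/2) + (1/4)·log₂(1/4)]
  = 0.5000 + 0.5000 + 0.5000
  = 1.5000 bits

H(B|A) = 2.2500 - 1.5000 = 0.7500 bits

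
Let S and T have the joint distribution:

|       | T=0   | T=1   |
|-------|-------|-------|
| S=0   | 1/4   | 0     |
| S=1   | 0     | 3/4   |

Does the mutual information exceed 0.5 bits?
Marginal P(S) (row sums):
  P(S=0) = 1/4 + 0 = 1/4
  P(S=1) = 0 + 3/4 = 3/4
Marginal P(T) (column sums):
  P(T=0) = 1/4 + 0 = 1/4
  P(T=1) = 0 + 3/4 = 3/4

H(S) = -[(1/4)·log₂(1/4) + (3/4)·log₂(3/4)]
  = 0.5000 + 0.3113
  = 0.8113 bits
H(T) = -[(1/4)·log₂(1/4) + (3/4)·log₂(3/4)]
  = 0.5000 + 0.3113
  = 0.8113 bits
H(S,T) = -[(1/4)·log₂(1/4) + (3/4)·log₂(3/4)]
  = 0.5000 + 0.3113
  = 0.8113 bits

I(S;T) = H(S) + H(T) - H(S,T)
  = 0.8113 + 0.8113 - 0.8113
  = 0.8113 bits

Yes. I(S;T) = 0.8113 bits, which is > 0.5 bits.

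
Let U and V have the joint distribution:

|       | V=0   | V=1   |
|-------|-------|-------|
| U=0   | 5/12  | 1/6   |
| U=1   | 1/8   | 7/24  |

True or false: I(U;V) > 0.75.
Marginal P(U) (row sums):
  P(U=0) = 5/12 + 1/6 = 7/12
  P(U=1) = 1/8 + 7/24 = 5/12
Marginal P(V) (column sums):
  P(V=0) = 5/12 + 1/8 = 13/24
  P(V=1) = 1/6 + 7/24 = 11/24

H(U) = -[(7/12)·log₂(7/12) + (5/12)·log₂(5/12)]
  = 0.4536 + 0.5263
  = 0.9799 bits
H(V) = -[(13/24)·log₂(13/24) + (11/24)·log₂(11/24)]
  = 0.4791 + 0.5159
  = 0.9950 bits
H(U,V) = -[(5/12)·log₂(5/12) + (1/6)·log₂(1/6) + (1/8)·log₂(1/8) + (7/24)·log₂(7/24)]
  = 0.5263 + 0.4308 + 0.3750 + 0.5185
  = 1.8506 bits

I(U;V) = H(U) + H(V) - H(U,V)
  = 0.9799 + 0.9950 - 1.8506
  = 0.1243 bits

False. I(U;V) = 0.1243 bits, which is ≤ 0.75 bits.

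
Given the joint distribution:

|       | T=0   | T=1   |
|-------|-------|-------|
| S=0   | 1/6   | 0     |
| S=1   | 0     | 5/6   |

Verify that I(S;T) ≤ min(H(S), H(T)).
Marginal P(S) (row sums):
  P(S=0) = 1/6 + 0 = 1/6
  P(S=1) = 0 + 5/6 = 5/6
Marginal P(T) (column sums):
  P(T=0) = 1/6 + 0 = 1/6
  P(T=1) = 0 + 5/6 = 5/6

H(S) = -[(1/6)·log₂(1/6) + (5/6)·log₂(5/6)]
  = 0.4308 + 0.2192
  = 0.6500 bits
H(T) = -[(1/6)·log₂(1/6) + (5/6)·log₂(5/6)]
  = 0.4308 + 0.2192
  = 0.6500 bits
H(S,T) = -[(1/6)·log₂(1/6) + (5/6)·log₂(5/6)]
  = 0.4308 + 0.2192
  = 0.6500 bits

I(S;T) = H(S) + H(T) - H(S,T)
  = 0.6500 + 0.6500 - 0.6500
  = 0.6500 bits

min(H(S), H(T)) = min(0.6500, 0.6500) = 0.6500 bits
Since 0.6500 ≤ 0.6500, the bound is satisfied ✓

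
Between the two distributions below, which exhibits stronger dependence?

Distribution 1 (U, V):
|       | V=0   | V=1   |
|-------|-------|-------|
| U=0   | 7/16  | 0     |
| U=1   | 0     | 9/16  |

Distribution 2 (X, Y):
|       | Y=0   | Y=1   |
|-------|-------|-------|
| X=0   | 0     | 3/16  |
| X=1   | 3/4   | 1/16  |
Distribution 1 (U, V):
Marginal P(U) (row sums):
  P(U=0) = 7/16 + 0 = 7/16
  P(U=1) = 0 + 9/16 = 9/16
Marginal P(V) (column sums):
  P(V=0) = 7/16 + 0 = 7/16
  P(V=1) = 0 + 9/16 = 9/16

H(U) = -[(7/16)·log₂(7/16) + (9/16)·log₂(9/16)]
  = 0.5218 + 0.4669
  = 0.9887 bits
H(V) = -[(7/16)·log₂(7/16) + (9/16)·log₂(9/16)]
  = 0.5218 + 0.4669
  = 0.9887 bits
H(U,V) = -[(7/16)·log₂(7/16) + (9/16)·log₂(9/16)]
  = 0.5218 + 0.4669
  = 0.9887 bits

I(U;V) = H(U) + H(V) - H(U,V)
  = 0.9887 + 0.9887 - 0.9887
  = 0.9887 bits

Distribution 2 (X, Y):
Marginal P(X) (row sums):
  P(X=0) = 0 + 3/16 = 3/16
  P(X=1) = 3/4 + 1/16 = 13/16
Marginal P(Y) (column sums):
  P(Y=0) = 0 + 3/4 = 3/4
  P(Y=1) = 3/16 + 1/16 = 1/4

H(X) = -[(3/16)·log₂(3/16) + (13/16)·log₂(13/16)]
  = 0.4528 + 0.2434
  = 0.6962 bits
H(Y) = -[(3/4)·log₂(3/4) + (1/4)·log₂(1/4)]
  = 0.3113 + 0.5000
  = 0.8113 bits
H(X,Y) = -[(3/16)·log₂(3/16) + (3/4)·log₂(3/4) + (1/16)·log₂(1/16)]
  = 0.4528 + 0.3113 + 0.2500
  = 1.0141 bits

I(X;Y) = H(X) + H(Y) - H(X,Y)
  = 0.6962 + 0.8113 - 1.0141
  = 0.4934 bits

I(U;V) = 0.9887 bits > I(X;Y) = 0.4934 bits, so (U, V) has the higher mutual information (stronger dependence).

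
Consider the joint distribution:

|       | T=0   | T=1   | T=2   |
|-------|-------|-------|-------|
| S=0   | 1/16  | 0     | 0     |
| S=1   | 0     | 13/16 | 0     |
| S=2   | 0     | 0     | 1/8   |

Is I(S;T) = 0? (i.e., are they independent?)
Marginal P(S) (row sums):
  P(S=0) = 1/16 + 0 + 0 = 1/16
  P(S=1) = 0 + 13/16 + 0 = 13/16
  P(S=2) = 0 + 0 + 1/8 = 1/8
Marginal P(T) (column sums):
  P(T=0) = 1/16 + 0 + 0 = 1/16
  P(T=1) = 0 + 13/16 + 0 = 13/16
  P(T=2) = 0 + 0 + 1/8 = 1/8

S and T are independent iff P(S=i,T=j) = P(S=i)·P(T=j) for every cell.
  P(S=0)·P(T=0) = 1/16 × 1/16 = 1/256, but P(S=0,T=0) = 1/16 ✗

No, S and T are not independent. Quantitatively, I(S;T) > 0:

H(S) = -[(1/16)·log₂(1/16) + (13/16)·log₂(13/16) + (1/8)·log₂(1/8)]
  = 0.2500 + 0.2434 + 0.3750
  = 0.8684 bits
H(T) = -[(1/16)·log₂(1/16) + (13/16)·log₂(13/16) + (1/8)·log₂(1/8)]
  = 0.2500 + 0.2434 + 0.3750
  = 0.8684 bits
H(S,T) = -[(1/16)·log₂(1/16) + (13/16)·log₂(13/16) + (1/8)·log₂(1/8)]
  = 0.2500 + 0.2434 + 0.3750
  = 0.8684 bits
I(S;T) = H(S) + H(T) - H(S,T) = 0.8684 + 0.8684 - 0.8684 = 0.8684 bits > 0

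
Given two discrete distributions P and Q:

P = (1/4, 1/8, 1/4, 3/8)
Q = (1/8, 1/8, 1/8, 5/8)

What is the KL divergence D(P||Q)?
D(P||Q) = Σ P(i) log₂(P(i)/Q(i))
  i=0: (1/4) × log₂((1/4)/(1/8)) = (1/4) × log₂(2) = 0.2500
  i=1: (1/8) × log₂((1/8)/(1/8)) = (1/8) × log₂(1) = 0.0000
  i=2: (1/4) × log₂((1/4)/(1/8)) = (1/4) × log₂(2) = 0.2500
  i=3: (3/8) × log₂((3/8)/(5/8)) = (3/8) × log₂(3/5) = -0.2764
D(P||Q) = 0.2500 + 0.0000 + 0.2500 - 0.2764
  = 0.2236 bits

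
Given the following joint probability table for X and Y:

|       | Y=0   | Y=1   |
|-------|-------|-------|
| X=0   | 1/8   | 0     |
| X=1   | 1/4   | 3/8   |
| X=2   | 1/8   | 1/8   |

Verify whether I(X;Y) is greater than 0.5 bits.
Marginal P(X) (row sums):
  P(X=0) = 1/8 + 0 = 1/8
  P(X=1) = 1/4 + 3/8 = 5/8
  P(X=2) = 1/8 + 1/8 = 1/4
Marginal P(Y) (column sums):
  P(Y=0) = 1/8 + 1/4 + 1/8 = 1/2
  P(Y=1) = 0 + 3/8 + 1/8 = 1/2

H(X) = -[(1/8)·log₂(1/8) + (5/8)·log₂(5/8) + (1/4)·log₂(1/4)]
  = 0.3750 + 0.4238 + 0.5000
  = 1.2988 bits
H(Y) = -[(1/2)·log₂(1/2) + (1/2)·log₂(1/2)]
  = 0.5000 + 0.5000
  = 1.0000 bits
H(X,Y) = -[(1/8)·log₂(1/8) + (1/4)·log₂(1/4) + (3/8)·log₂(3/8) + (1/8)·log₂(1/8) + (1/8)·log₂(1/8)]
  = 0.3750 + 0.5000 + 0.5306 + 0.3750 + 0.3750
  = 2.1556 bits

I(X;Y) = H(X) + H(Y) - H(X,Y)
  = 1.2988 + 1.0000 - 2.1556
  = 0.1432 bits

No. I(X;Y) = 0.1432 bits, which is ≤ 0.5 bits.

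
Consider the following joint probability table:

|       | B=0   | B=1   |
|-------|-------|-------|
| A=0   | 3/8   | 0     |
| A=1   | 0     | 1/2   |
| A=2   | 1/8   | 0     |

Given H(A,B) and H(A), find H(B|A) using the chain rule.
From the chain rule: H(A,B) = H(A) + H(B|A)
Therefore: H(B|A) = H(A,B) - H(A)

H(A,B) = -[(3/8)·log₂(3/8) + (1/2)·log₂(1/2) + (1/8)·log₂(1/8)]
  = 0.5306 + 0.5000 + 0.3750
  = 1.4056 bits
Marginal P(A) (row sums):
  P(A=0) = 3/8 + 0 = 3/8
  P(A=1) = 0 + 1/2 = 1/2
  P(A=2) = 1/8 + 0 = 1/8
H(A) = -[(3/8)·log₂(3/8) + (1/2)·log₂(1/2) + (1/8)·log₂(1/8)]
  = 0.5306 + 0.5000 + 0.3750
  = 1.4056 bits

H(B|A) = 1.4056 - 1.4056 = 0.0000 bits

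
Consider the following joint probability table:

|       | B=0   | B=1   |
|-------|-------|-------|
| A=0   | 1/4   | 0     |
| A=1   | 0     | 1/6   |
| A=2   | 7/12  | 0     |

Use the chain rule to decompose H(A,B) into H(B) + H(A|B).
By the chain rule: H(A,B) = H(B) + H(A|B)

Marginal P(B) (column sums):
  P(B=0) = 1/4 + 0 + 7/12 = 5/6
  P(B=1) = 0 + 1/6 + 0 = 1/6
H(B) = -[(5/6)·log₂(5/6) + (1/6)·log₂(1/6)]
  = 0.2192 + 0.4308
  = 0.6500 bits
H(A|B) = -Σ P(A,B)·log₂ P(A|B), where P(A|B) = P(A,B) / P(B)
  (cells with P(A,B) = 0 contribute 0)
  (A=0,B=0): P(A|B) = (1/4)/(5/6) = 3/10;  -(1/4)·log₂(3/10) = 0.4342
  (A=1,B=1): P(A|B) = (1/6)/(1/6) = 1;  -(1/6)·log₂(1) = 0.0000
  (A=2,B=0): P(A|B) = (7/12)/(5/6) = 7/10;  -(7/12)·log₂(7/10) = 0.3002
H(A|B) = 0.4342 + 0.0000 + 0.3002
  = 0.7344 bits

H(A,B) = H(B) + H(A|B) = 0.6500 + 0.7344 = 1.3844 bits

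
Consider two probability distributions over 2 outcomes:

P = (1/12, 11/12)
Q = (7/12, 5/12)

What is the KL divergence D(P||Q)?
D(P||Q) = Σ P(i) log₂(P(i)/Q(i))
  i=0: (1/12) × log₂((1/12)/(7/12)) = (1/12) × log₂(1/7) = -0.2339
  i=1: (11/12) × log₂((11/12)/(5/12)) = (11/12) × log₂(11/5) = 1.0427
D(P||Q) = -0.2339 + 1.0427
  = 0.8088 bits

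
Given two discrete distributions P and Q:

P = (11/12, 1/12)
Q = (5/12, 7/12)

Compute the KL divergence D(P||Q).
D(P||Q) = Σ P(i) log₂(P(i)/Q(i))
  i=0: (11/12) × log₂((11/12)/(5/12)) = (11/12) × log₂(11/5) = 1.0427
  i=1: (1/12) × log₂((1/12)/(7/12)) = (1/12) × log₂(1/7) = -0.2339
D(P||Q) = 1.0427 - 0.2339
  = 0.8088 bits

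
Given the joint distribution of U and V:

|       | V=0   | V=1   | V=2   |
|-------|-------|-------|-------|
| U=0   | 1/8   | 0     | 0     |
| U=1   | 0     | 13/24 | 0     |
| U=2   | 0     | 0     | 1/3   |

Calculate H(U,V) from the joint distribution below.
H(U,V) = -Σ P(U,V) log₂ P(U,V), summed over the non-zero cells:
H(U,V) = -[(1/8)·log₂(1/8) + (13/24)·log₂(13/24) + (1/3)·log₂(1/3)]
  = 0.3750 + 0.4791 + 0.5283
  = 1.3824 bits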